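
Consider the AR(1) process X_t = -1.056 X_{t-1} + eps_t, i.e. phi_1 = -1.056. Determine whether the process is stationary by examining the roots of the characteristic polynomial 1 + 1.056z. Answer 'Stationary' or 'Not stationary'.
\text{Not stationary}

The AR(p) characteristic polynomial is P(z) = 1 + 1.056z.
Stationarity requires all roots to lie outside the unit circle, i.e. |z| > 1 for every root.
This is linear in z: 1 + (1.056) z = 0  =>  z = -1/(1.056) = -0.94697,  |z| = 0.94697.
Moduli of all roots: 0.9470.
All moduli strictly greater than 1? No.
Verdict: Not stationary.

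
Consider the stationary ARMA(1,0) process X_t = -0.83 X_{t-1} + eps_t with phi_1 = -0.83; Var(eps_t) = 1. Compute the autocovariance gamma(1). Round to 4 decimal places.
\gamma(1) = -2.6680

Multiply the model equation by X_{t-k} and take expectations. With theta_0 = psi_0 = 1 and psi_j the MA(infinity) weights, this gives
  gamma(k) - sum_i phi_i gamma(k-i) = c_k,
  c_k = sigma^2 * sum_{j=k..q} theta_j psi_{j-k}   (c_k = 0 for k > q),
using gamma(-m) = gamma(m).
Pure AR (q = 0): c_0 = sigma^2 = 1, c_k = 0 for k >= 1.
Equations for k = 0 and k = 1 (AR order 1):
  gamma(0) = phi_1 gamma(1) + c_0
  gamma(1) = phi_1 gamma(0) + c_1
Substituting the second into the first: gamma(0) (1 - phi_1^2) = c_0 + phi_1 c_1, so
  gamma(0) = c_0 / (1 - phi_1^2) = 1 / (1 - (-0.83)^2) = 1 / 0.3111 = 3.214401.
  gamma(1) = phi_1 gamma(0) = (-0.83)(3.214401) = -2.667952.
Therefore gamma(1) = -2.6680 (to 4 decimal places).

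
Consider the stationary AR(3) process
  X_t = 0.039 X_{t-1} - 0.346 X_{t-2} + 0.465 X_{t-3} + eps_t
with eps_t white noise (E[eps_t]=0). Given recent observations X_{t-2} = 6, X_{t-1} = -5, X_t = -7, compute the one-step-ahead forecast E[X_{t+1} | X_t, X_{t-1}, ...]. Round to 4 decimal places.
E[X_{t+1} \mid \mathcal F_t] = 4.2470

For an AR(p) model X_t = c + sum_i phi_i X_{t-i} + eps_t, the
one-step-ahead conditional mean is
  E[X_{t+1} | X_t, ...] = c + sum_i phi_i X_{t+1-i}.
Substitute known values:
  E[X_{t+1} | ...] = (0.039) * (-7) + (-0.346) * (-5) + (0.465) * (6)
                   = 4.2470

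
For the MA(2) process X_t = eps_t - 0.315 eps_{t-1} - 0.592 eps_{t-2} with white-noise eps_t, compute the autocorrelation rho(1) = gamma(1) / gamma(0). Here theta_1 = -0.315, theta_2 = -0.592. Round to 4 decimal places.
\rho(1) = -0.0887

For an MA(q) process with theta_0 = 1, the autocovariance is
  gamma(k) = sigma^2 * sum_{i=0..q-k} theta_i * theta_{i+k},
and rho(k) = gamma(k) / gamma(0). Sigma^2 cancels.
  numerator   = (1)*(-0.315) + (-0.315)*(-0.592) = -0.12852.
  denominator = (1)^2 + (-0.315)^2 + (-0.592)^2 = 1.449689.
  rho(1) = -0.12852 / 1.449689 = -0.0887.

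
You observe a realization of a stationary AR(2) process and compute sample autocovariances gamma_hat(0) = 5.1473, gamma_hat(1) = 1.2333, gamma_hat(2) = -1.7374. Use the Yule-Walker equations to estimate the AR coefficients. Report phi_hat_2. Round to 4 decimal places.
\hat\phi_{2} = -0.4190

The Yule-Walker equations for an AR(p) process read, in matrix form,
  Gamma_p phi = r_p,   with   (Gamma_p)_{ij} = gamma(|i - j|),
                       (r_p)_i = gamma(i),   i,j = 1..p.
Substitute the sample gammas (Toeplitz matrix and right-hand side of size 2):
  Gamma_p = [[5.1473, 1.2333], [1.2333, 5.1473]]
  r_p     = [1.2333, -1.7374]
Written out:
  5.1473 phi_1 + 1.2333 phi_2 = 1.2333
  1.2333 phi_1 + 5.1473 phi_2 = -1.7374
Solve by Cramer's rule:
  det = gamma(0)^2 - gamma(1)^2 = (5.1473)^2 - (1.2333)^2 = 26.49469729 - 1.52102889 = 24.9736684
  phi_hat_1 = [gamma(1) gamma(0) - gamma(1) gamma(2)] / det = [(1.2333)(5.1473) - (1.2333)(-1.7374)] / 24.9736684 = 8.49090051 / 24.9736684 = 0.34
  phi_hat_2 = [gamma(0) gamma(2) - gamma(1)^2] / det = [(5.1473)(-1.7374) - (1.2333)^2] / 24.9736684 = -10.46394791 / 24.9736684 = -0.419
So phi_hat = [0.3400, -0.4190].
Therefore phi_hat_2 = -0.4190.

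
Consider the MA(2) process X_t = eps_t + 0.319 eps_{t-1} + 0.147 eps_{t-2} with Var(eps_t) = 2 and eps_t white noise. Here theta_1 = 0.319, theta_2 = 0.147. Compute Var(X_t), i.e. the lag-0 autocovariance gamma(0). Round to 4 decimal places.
\gamma(0) = 2.2467

For an MA(q) process X_t = eps_t + sum_i theta_i eps_{t-i} with
Var(eps_t) = sigma^2, the variance is
  gamma(0) = sigma^2 * (1 + sum_i theta_i^2).
  sum_i theta_i^2 = (0.319)^2 + (0.147)^2 = 0.101761 + 0.021609 = 0.12337.
  gamma(0) = 2 * (1 + 0.12337) = 2 * 1.12337 = 2.24674, which rounds to 2.2467.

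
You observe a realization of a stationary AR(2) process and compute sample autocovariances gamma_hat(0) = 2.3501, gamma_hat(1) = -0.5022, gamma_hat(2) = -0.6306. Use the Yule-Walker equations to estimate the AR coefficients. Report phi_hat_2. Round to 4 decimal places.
\hat\phi_{2} = -0.3290

The Yule-Walker equations for an AR(p) process read, in matrix form,
  Gamma_p phi = r_p,   with   (Gamma_p)_{ij} = gamma(|i - j|),
                       (r_p)_i = gamma(i),   i,j = 1..p.
Substitute the sample gammas (Toeplitz matrix and right-hand side of size 2):
  Gamma_p = [[2.3501, -0.5022], [-0.5022, 2.3501]]
  r_p     = [-0.5022, -0.6306]
Written out:
  2.3501 phi_1 - 0.5022 phi_2 = -0.5022
  -0.5022 phi_1 + 2.3501 phi_2 = -0.6306
Solve by Cramer's rule:
  det = gamma(0)^2 - gamma(1)^2 = (2.3501)^2 - (-0.5022)^2 = 5.52297001 - 0.25220484 = 5.27076517
  phi_hat_1 = [gamma(1) gamma(0) - gamma(1) gamma(2)] / det = [(-0.5022)(2.3501) - (-0.5022)(-0.6306)] / 5.27076517 = -1.49690754 / 5.27076517 = -0.284
  phi_hat_2 = [gamma(0) gamma(2) - gamma(1)^2] / det = [(2.3501)(-0.6306) - (-0.5022)^2] / 5.27076517 = -1.7341779 / 5.27076517 = -0.329
So phi_hat = [-0.2840, -0.3290].
Therefore phi_hat_2 = -0.3290.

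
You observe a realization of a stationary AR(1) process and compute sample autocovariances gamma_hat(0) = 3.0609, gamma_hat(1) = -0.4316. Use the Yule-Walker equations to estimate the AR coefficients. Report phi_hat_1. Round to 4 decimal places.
\hat\phi_{1} = -0.1410

The Yule-Walker equations for an AR(p) process read, in matrix form,
  Gamma_p phi = r_p,   with   (Gamma_p)_{ij} = gamma(|i - j|),
                       (r_p)_i = gamma(i),   i,j = 1..p.
Substitute the sample gammas (Toeplitz matrix and right-hand side of size 1):
  Gamma_p = [[3.0609]]
  r_p     = [-0.4316]
With p = 1 this is the single equation gamma(0) phi_1 = gamma(1):
  phi_hat_1 = gamma(1) / gamma(0) = -0.4316 / 3.0609 = -0.1410.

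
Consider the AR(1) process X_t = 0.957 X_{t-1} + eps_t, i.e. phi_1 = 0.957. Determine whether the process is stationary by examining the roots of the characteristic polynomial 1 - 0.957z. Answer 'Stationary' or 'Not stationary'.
\text{Stationary}

The AR(p) characteristic polynomial is P(z) = 1 - 0.957z.
Stationarity requires all roots to lie outside the unit circle, i.e. |z| > 1 for every root.
This is linear in z: 1 + (-0.957) z = 0  =>  z = -1/(-0.957) = 1.044932,  |z| = 1.044932.
Moduli of all roots: 1.0449.
All moduli strictly greater than 1? Yes.
Verdict: Stationary.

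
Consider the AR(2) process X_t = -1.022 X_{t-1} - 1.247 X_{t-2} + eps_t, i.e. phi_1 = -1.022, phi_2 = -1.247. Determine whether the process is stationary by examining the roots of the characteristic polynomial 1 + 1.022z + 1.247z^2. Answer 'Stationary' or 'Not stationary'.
\text{Not stationary}

The AR(p) characteristic polynomial is P(z) = 1 + 1.022z + 1.247z^2.
Stationarity requires all roots to lie outside the unit circle, i.e. |z| > 1 for every root.
Set 1 + (1.022) z + (1.247) z^2 = 0, i.e. a z^2 + b z + c = 0 with a = 1.247, b = 1.022, c = 1.
Discriminant D = b^2 - 4ac = (1.022)^2 - 4*(1.247)*1 = 1.044484 - (4.988) = -3.943516.
D < 0, so the roots are the complex-conjugate pair z = (-b +/- i sqrt(-D)) / (2a) = -0.4098 +/- 0.7962i.
For a conjugate pair |z|^2 = z * conj(z) = (product of roots) = c/a = 1/(1.247) = 0.801925, so |z| = sqrt(0.801925) = 0.8955 for both roots.
Moduli of all roots: 0.8955, 0.8955.
All moduli strictly greater than 1? No.
Verdict: Not stationary.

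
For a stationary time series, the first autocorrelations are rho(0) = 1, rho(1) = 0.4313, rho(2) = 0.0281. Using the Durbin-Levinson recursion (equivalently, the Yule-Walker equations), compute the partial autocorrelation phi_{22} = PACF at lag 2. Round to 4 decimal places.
\phi_{22} = -0.1940

The PACF at lag k is phi_{kk}, the last component of the solution
to the Yule-Walker system G_k phi = r_k where
  (G_k)_{ij} = rho(|i - j|), (r_k)_i = rho(i), i,j = 1..k.
Equivalently, Durbin-Levinson gives phi_{kk} iteratively:
  phi_{11} = rho(1)
  phi_{kk} = [rho(k) - sum_{j=1..k-1} phi_{k-1,j} rho(k-j)]
            / [1 - sum_{j=1..k-1} phi_{k-1,j} rho(j)],
  phi_{k,j} = phi_{k-1,j} - phi_{kk} phi_{k-1,k-j},  j = 1..k-1.
Step k = 1:
  phi_11 = rho(1) = 0.4313.
Step k = 2:
  phi_22 = [rho(2) - phi_11 rho(1)] / [1 - phi_11 rho(1)] = [0.0281 - (0.4313)(0.4313)] / [1 - (0.4313)(0.4313)]
         = -0.15791969 / 0.81398031 = -0.194.
Therefore phi_{22} = -0.1940.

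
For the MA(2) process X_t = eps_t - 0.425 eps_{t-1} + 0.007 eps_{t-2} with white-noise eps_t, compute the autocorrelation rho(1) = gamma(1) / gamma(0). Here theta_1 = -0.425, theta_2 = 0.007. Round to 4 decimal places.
\rho(1) = -0.3625

For an MA(q) process with theta_0 = 1, the autocovariance is
  gamma(k) = sigma^2 * sum_{i=0..q-k} theta_i * theta_{i+k},
and rho(k) = gamma(k) / gamma(0). Sigma^2 cancels.
  numerator   = (1)*(-0.425) + (-0.425)*(0.007) = -0.427975.
  denominator = (1)^2 + (-0.425)^2 + (0.007)^2 = 1.180674.
  rho(1) = -0.427975 / 1.180674 = -0.3625.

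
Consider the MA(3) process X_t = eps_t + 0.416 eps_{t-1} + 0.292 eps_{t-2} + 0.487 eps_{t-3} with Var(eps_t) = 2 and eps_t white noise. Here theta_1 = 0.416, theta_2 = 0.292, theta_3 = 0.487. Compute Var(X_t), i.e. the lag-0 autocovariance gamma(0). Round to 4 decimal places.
\gamma(0) = 2.9910

For an MA(q) process X_t = eps_t + sum_i theta_i eps_{t-i} with
Var(eps_t) = sigma^2, the variance is
  gamma(0) = sigma^2 * (1 + sum_i theta_i^2).
  sum_i theta_i^2 = (0.416)^2 + (0.292)^2 + (0.487)^2 = 0.173056 + 0.085264 + 0.237169 = 0.495489.
  gamma(0) = 2 * (1 + 0.495489) = 2 * 1.495489 = 2.990978, which rounds to 2.9910.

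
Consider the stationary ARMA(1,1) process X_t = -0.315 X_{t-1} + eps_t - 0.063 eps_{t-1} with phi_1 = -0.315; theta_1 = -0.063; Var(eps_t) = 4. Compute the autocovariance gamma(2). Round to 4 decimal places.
\gamma(2) = 0.5392

Multiply the model equation by X_{t-k} and take expectations. With theta_0 = psi_0 = 1 and psi_j the MA(infinity) weights, this gives
  gamma(k) - sum_i phi_i gamma(k-i) = c_k,
  c_k = sigma^2 * sum_{j=k..q} theta_j psi_{j-k}   (c_k = 0 for k > q),
using gamma(-m) = gamma(m).
psi-weights needed (psi_j = theta_j + sum_i phi_i psi_{j-i}):
  psi_1 = theta_1 + phi_1 = -0.063 + (-0.315) = -0.378
Right-hand sides:
  c_0 = sigma^2 (1 + theta_1 psi_1) = 4 * (1 + (-0.063)(-0.378)) = 4 * 1.023814 = 4.095256
  c_1 = sigma^2 theta_1 = 4 * (-0.063) = -0.252
  c_2 = 0
Equations for k = 0 and k = 1 (AR order 1):
  gamma(0) = phi_1 gamma(1) + c_0
  gamma(1) = phi_1 gamma(0) + c_1
Substituting the second into the first: gamma(0) (1 - phi_1^2) = c_0 + phi_1 c_1, so
  gamma(0) = (c_0 + phi_1 c_1) / (1 - phi_1^2) = (4.095256 + (-0.315)(-0.252)) / (1 - (-0.315)^2) = 4.174636 / 0.900775 = 4.634494.
  gamma(1) = phi_1 gamma(0) + c_1 = (-0.315)(4.634494) + (-0.252) = -1.711865.
For k = 2 (> q): gamma(2) = phi_1 gamma(1) = (-0.315)(-1.711865) = 0.539238.
Therefore gamma(2) = 0.5392 (to 4 decimal places).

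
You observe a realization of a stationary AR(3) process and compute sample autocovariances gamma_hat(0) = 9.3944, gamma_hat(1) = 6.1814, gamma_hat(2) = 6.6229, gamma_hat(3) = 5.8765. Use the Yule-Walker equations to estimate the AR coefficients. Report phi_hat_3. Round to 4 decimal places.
\hat\phi_{3} = 0.1570

The Yule-Walker equations for an AR(p) process read, in matrix form,
  Gamma_p phi = r_p,   with   (Gamma_p)_{ij} = gamma(|i - j|),
                       (r_p)_i = gamma(i),   i,j = 1..p.
Substitute the sample gammas (Toeplitz matrix and right-hand side of size 3):
  Gamma_p = [[9.3944, 6.1814, 6.6229], [6.1814, 9.3944, 6.1814], [6.6229, 6.1814, 9.3944]]
  r_p     = [6.1814, 6.6229, 5.8765]
Written out (R1..R3):
  (R1) 9.3944 phi_1 + 6.1814 phi_2 + 6.6229 phi_3 = 6.1814
  (R2) 6.1814 phi_1 + 9.3944 phi_2 + 6.1814 phi_3 = 6.6229
  (R3) 6.6229 phi_1 + 6.1814 phi_2 + 9.3944 phi_3 = 5.8765
Gaussian elimination:
  R2 <- R2 - (6.1814/9.3944) R1 = R2 - (0.657988) R1:  5.327115 phi_2 + 1.823613 phi_3 = 2.555615
  R3 <- R3 - (6.6229/9.3944) R1 = R3 - (0.704984) R1:  1.823613 phi_2 + 4.725363 phi_3 = 1.518713
  R3 <- R3 - (1.823613/5.327115) R2 = R3 - (0.342327) R2:  4.101091 phi_3 = 0.643858
Back-substitution:
  phi_hat_3 = 0.643858 / 4.101091 = 0.156997
  phi_hat_2 = (2.555615 - (1.823613)(0.156997)) / 5.327115 = 0.425993
  phi_hat_1 = (6.1814 - (6.1814)(0.425993) - (6.6229)(0.156997)) / 9.3944 = 0.267009
So phi_hat = [0.2670, 0.4260, 0.1570].
Therefore phi_hat_3 = 0.1570.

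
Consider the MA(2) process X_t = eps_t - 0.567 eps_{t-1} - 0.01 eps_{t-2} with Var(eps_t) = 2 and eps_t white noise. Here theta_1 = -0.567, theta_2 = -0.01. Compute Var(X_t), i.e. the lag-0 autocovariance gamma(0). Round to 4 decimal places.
\gamma(0) = 2.6432

For an MA(q) process X_t = eps_t + sum_i theta_i eps_{t-i} with
Var(eps_t) = sigma^2, the variance is
  gamma(0) = sigma^2 * (1 + sum_i theta_i^2).
  sum_i theta_i^2 = (-0.567)^2 + (-0.01)^2 = 0.321489 + 0.0001 = 0.321589.
  gamma(0) = 2 * (1 + 0.321589) = 2 * 1.321589 = 2.643178, which rounds to 2.6432.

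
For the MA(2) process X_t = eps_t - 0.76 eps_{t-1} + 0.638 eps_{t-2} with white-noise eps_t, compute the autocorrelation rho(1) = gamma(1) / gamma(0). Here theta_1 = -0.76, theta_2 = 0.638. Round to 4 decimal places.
\rho(1) = -0.6273

For an MA(q) process with theta_0 = 1, the autocovariance is
  gamma(k) = sigma^2 * sum_{i=0..q-k} theta_i * theta_{i+k},
and rho(k) = gamma(k) / gamma(0). Sigma^2 cancels.
  numerator   = (1)*(-0.76) + (-0.76)*(0.638) = -1.24488.
  denominator = (1)^2 + (-0.76)^2 + (0.638)^2 = 1.984644.
  rho(1) = -1.24488 / 1.984644 = -0.6273.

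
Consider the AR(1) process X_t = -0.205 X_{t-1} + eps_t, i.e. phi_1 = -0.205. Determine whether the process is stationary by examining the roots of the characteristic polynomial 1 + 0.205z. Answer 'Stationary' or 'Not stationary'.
\text{Stationary}

The AR(p) characteristic polynomial is P(z) = 1 + 0.205z.
Stationarity requires all roots to lie outside the unit circle, i.e. |z| > 1 for every root.
This is linear in z: 1 + (0.205) z = 0  =>  z = -1/(0.205) = -4.878049,  |z| = 4.878049.
Moduli of all roots: 4.8780.
All moduli strictly greater than 1? Yes.
Verdict: Stationary.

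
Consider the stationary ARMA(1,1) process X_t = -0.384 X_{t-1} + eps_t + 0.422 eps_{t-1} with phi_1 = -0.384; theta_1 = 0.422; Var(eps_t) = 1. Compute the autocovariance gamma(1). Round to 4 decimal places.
\gamma(1) = 0.0373

Multiply the model equation by X_{t-k} and take expectations. With theta_0 = psi_0 = 1 and psi_j the MA(infinity) weights, this gives
  gamma(k) - sum_i phi_i gamma(k-i) = c_k,
  c_k = sigma^2 * sum_{j=k..q} theta_j psi_{j-k}   (c_k = 0 for k > q),
using gamma(-m) = gamma(m).
psi-weights needed (psi_j = theta_j + sum_i phi_i psi_{j-i}):
  psi_1 = theta_1 + phi_1 = 0.422 + (-0.384) = 0.038
Right-hand sides:
  c_0 = sigma^2 (1 + theta_1 psi_1) = 1 * (1 + (0.422)(0.038)) = 1 * 1.016036 = 1.016036
  c_1 = sigma^2 theta_1 = 1 * (0.422) = 0.422
  c_2 = 0
Equations for k = 0 and k = 1 (AR order 1):
  gamma(0) = phi_1 gamma(1) + c_0
  gamma(1) = phi_1 gamma(0) + c_1
Substituting the second into the first: gamma(0) (1 - phi_1^2) = c_0 + phi_1 c_1, so
  gamma(0) = (c_0 + phi_1 c_1) / (1 - phi_1^2) = (1.016036 + (-0.384)(0.422)) / (1 - (-0.384)^2) = 0.853988 / 0.852544 = 1.001694.
  gamma(1) = phi_1 gamma(0) + c_1 = (-0.384)(1.001694) + (0.422) = 0.03735.
Therefore gamma(1) = 0.0373 (to 4 decimal places).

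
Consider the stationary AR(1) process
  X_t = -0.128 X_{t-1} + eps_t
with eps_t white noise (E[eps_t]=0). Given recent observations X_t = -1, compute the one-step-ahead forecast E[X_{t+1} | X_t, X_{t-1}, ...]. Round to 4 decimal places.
E[X_{t+1} \mid \mathcal F_t] = 0.1280

For an AR(p) model X_t = c + sum_i phi_i X_{t-i} + eps_t, the
one-step-ahead conditional mean is
  E[X_{t+1} | X_t, ...] = c + sum_i phi_i X_{t+1-i}.
Substitute known values:
  E[X_{t+1} | ...] = (-0.128) * (-1)
                   = 0.1280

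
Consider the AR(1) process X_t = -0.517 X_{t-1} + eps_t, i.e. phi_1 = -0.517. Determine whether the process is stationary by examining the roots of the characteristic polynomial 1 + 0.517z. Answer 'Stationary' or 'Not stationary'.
\text{Stationary}

The AR(p) characteristic polynomial is P(z) = 1 + 0.517z.
Stationarity requires all roots to lie outside the unit circle, i.e. |z| > 1 for every root.
This is linear in z: 1 + (0.517) z = 0  =>  z = -1/(0.517) = -1.934236,  |z| = 1.934236.
Moduli of all roots: 1.9342.
All moduli strictly greater than 1? Yes.
Verdict: Stationary.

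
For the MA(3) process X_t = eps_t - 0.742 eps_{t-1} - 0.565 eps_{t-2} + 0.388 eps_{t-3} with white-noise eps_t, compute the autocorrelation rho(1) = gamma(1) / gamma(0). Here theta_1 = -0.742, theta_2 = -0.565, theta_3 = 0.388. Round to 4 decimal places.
\rho(1) = -0.2683

For an MA(q) process with theta_0 = 1, the autocovariance is
  gamma(k) = sigma^2 * sum_{i=0..q-k} theta_i * theta_{i+k},
and rho(k) = gamma(k) / gamma(0). Sigma^2 cancels.
  numerator   = (1)*(-0.742) + (-0.742)*(-0.565) + (-0.565)*(0.388) = -0.54199.
  denominator = (1)^2 + (-0.742)^2 + (-0.565)^2 + (0.388)^2 = 2.020333.
  rho(1) = -0.54199 / 2.020333 = -0.2683.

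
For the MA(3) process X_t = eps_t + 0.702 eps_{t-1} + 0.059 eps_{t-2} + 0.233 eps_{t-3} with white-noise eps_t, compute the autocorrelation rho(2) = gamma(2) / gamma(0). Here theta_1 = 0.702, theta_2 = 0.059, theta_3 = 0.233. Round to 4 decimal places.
\rho(2) = 0.1435

For an MA(q) process with theta_0 = 1, the autocovariance is
  gamma(k) = sigma^2 * sum_{i=0..q-k} theta_i * theta_{i+k},
and rho(k) = gamma(k) / gamma(0). Sigma^2 cancels.
  numerator   = (1)*(0.059) + (0.702)*(0.233) = 0.222566.
  denominator = (1)^2 + (0.702)^2 + (0.059)^2 + (0.233)^2 = 1.550574.
  rho(2) = 0.222566 / 1.550574 = 0.1435.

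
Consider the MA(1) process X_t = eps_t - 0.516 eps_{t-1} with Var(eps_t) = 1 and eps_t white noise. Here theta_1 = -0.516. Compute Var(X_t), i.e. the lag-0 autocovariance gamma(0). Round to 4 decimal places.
\gamma(0) = 1.2663

For an MA(q) process X_t = eps_t + sum_i theta_i eps_{t-i} with
Var(eps_t) = sigma^2, the variance is
  gamma(0) = sigma^2 * (1 + sum_i theta_i^2).
  sum_i theta_i^2 = (-0.516)^2 = 0.266256.
  gamma(0) = 1 * (1 + 0.266256) = 1 * 1.266256 = 1.266256, which rounds to 1.2663.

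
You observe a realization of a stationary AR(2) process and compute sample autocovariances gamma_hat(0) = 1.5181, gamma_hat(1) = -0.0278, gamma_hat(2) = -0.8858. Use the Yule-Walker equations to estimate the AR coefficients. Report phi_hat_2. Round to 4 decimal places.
\hat\phi_{2} = -0.5840

The Yule-Walker equations for an AR(p) process read, in matrix form,
  Gamma_p phi = r_p,   with   (Gamma_p)_{ij} = gamma(|i - j|),
                       (r_p)_i = gamma(i),   i,j = 1..p.
Substitute the sample gammas (Toeplitz matrix and right-hand side of size 2):
  Gamma_p = [[1.5181, -0.0278], [-0.0278, 1.5181]]
  r_p     = [-0.0278, -0.8858]
Written out:
  1.5181 phi_1 - 0.0278 phi_2 = -0.0278
  -0.0278 phi_1 + 1.5181 phi_2 = -0.8858
Solve by Cramer's rule:
  det = gamma(0)^2 - gamma(1)^2 = (1.5181)^2 - (-0.0278)^2 = 2.30462761 - 0.00077284 = 2.30385477
  phi_hat_1 = [gamma(1) gamma(0) - gamma(1) gamma(2)] / det = [(-0.0278)(1.5181) - (-0.0278)(-0.8858)] / 2.30385477 = -0.06682842 / 2.30385477 = -0.029
  phi_hat_2 = [gamma(0) gamma(2) - gamma(1)^2] / det = [(1.5181)(-0.8858) - (-0.0278)^2] / 2.30385477 = -1.34550582 / 2.30385477 = -0.584
So phi_hat = [-0.0290, -0.5840].
Therefore phi_hat_2 = -0.5840.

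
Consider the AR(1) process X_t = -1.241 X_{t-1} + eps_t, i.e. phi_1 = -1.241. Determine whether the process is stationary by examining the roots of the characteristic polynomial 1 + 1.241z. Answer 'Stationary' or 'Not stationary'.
\text{Not stationary}

The AR(p) characteristic polynomial is P(z) = 1 + 1.241z.
Stationarity requires all roots to lie outside the unit circle, i.e. |z| > 1 for every root.
This is linear in z: 1 + (1.241) z = 0  =>  z = -1/(1.241) = -0.805802,  |z| = 0.805802.
Moduli of all roots: 0.8058.
All moduli strictly greater than 1? No.
Verdict: Not stationary.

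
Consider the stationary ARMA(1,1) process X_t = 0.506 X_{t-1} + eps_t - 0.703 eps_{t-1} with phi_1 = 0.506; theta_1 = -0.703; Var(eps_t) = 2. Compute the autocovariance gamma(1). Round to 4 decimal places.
\gamma(1) = -0.3412

Multiply the model equation by X_{t-k} and take expectations. With theta_0 = psi_0 = 1 and psi_j the MA(infinity) weights, this gives
  gamma(k) - sum_i phi_i gamma(k-i) = c_k,
  c_k = sigma^2 * sum_{j=k..q} theta_j psi_{j-k}   (c_k = 0 for k > q),
using gamma(-m) = gamma(m).
psi-weights needed (psi_j = theta_j + sum_i phi_i psi_{j-i}):
  psi_1 = theta_1 + phi_1 = -0.703 + (0.506) = -0.197
Right-hand sides:
  c_0 = sigma^2 (1 + theta_1 psi_1) = 2 * (1 + (-0.703)(-0.197)) = 2 * 1.138491 = 2.276982
  c_1 = sigma^2 theta_1 = 2 * (-0.703) = -1.406
  c_2 = 0
Equations for k = 0 and k = 1 (AR order 1):
  gamma(0) = phi_1 gamma(1) + c_0
  gamma(1) = phi_1 gamma(0) + c_1
Substituting the second into the first: gamma(0) (1 - phi_1^2) = c_0 + phi_1 c_1, so
  gamma(0) = (c_0 + phi_1 c_1) / (1 - phi_1^2) = (2.276982 + (0.506)(-1.406)) / (1 - (0.506)^2) = 1.565546 / 0.743964 = 2.10433.
  gamma(1) = phi_1 gamma(0) + c_1 = (0.506)(2.10433) + (-1.406) = -0.341209.
Therefore gamma(1) = -0.3412 (to 4 decimal places).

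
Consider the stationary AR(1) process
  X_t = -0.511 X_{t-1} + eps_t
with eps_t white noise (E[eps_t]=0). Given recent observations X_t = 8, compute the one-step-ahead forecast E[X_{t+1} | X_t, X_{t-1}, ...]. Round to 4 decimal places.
E[X_{t+1} \mid \mathcal F_t] = -4.0880

For an AR(p) model X_t = c + sum_i phi_i X_{t-i} + eps_t, the
one-step-ahead conditional mean is
  E[X_{t+1} | X_t, ...] = c + sum_i phi_i X_{t+1-i}.
Substitute known values:
  E[X_{t+1} | ...] = (-0.511) * (8)
                   = -4.0880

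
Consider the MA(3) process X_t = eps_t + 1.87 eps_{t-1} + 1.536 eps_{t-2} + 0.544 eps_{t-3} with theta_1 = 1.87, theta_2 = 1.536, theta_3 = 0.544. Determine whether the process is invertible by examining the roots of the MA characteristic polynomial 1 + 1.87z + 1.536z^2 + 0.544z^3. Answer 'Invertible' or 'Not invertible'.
\text{Invertible}

The MA(q) characteristic polynomial is P(z) = 1 + 1.87z + 1.536z^2 + 0.544z^3.
Invertibility requires all roots to lie outside the unit circle, i.e. |z| > 1 for every root.
Degree 3: look for a simple real root z0 first, then factor out (1 - z/z0) and solve the remaining quadratic.
Testing z0 = -1.25: P(-1.25) = 1 + (1.87)(-1.25) + (1.536)(-1.25)^2 + (0.544)(-1.25)^3
  = 1 + (-2.3375) + (2.4) + (-1.0625) = 0.  So z_0 = -1.25 is a root, |z_0| = 1.25.
Divide out the factor (1 + 0.8 z) = (1 - z/z0) (since 1/z0 = -0.8):
  P(z) = (1 + 0.8 z)(1 + (1.07) z + (0.68) z^2)
  [check: z-coef 1.07 - (-0.8) = 1.87; z^2-coef 0.68 - (-0.8)(1.07) = 1.536; z^3-coef -(-0.8)(0.68) = 0.544.]
Remaining roots from the quadratic factor 1 + (1.07) z + (0.68) z^2:
  Set 1 + (1.07) z + (0.68) z^2 = 0, i.e. a z^2 + b z + c = 0 with a = 0.68, b = 1.07, c = 1.
  Discriminant D = b^2 - 4ac = (1.07)^2 - 4*(0.68)*1 = 1.1449 - (2.72) = -1.5751.
  D < 0, so the roots are the complex-conjugate pair z = (-b +/- i sqrt(-D)) / (2a) = -0.7868 +/- 0.9228i.
  For a conjugate pair |z|^2 = z * conj(z) = (product of roots) = c/a = 1/(0.68) = 1.470588, so |z| = sqrt(1.470588) = 1.2127 for both roots.
Moduli of all roots: 1.2500, 1.2127, 1.2127.
All moduli strictly greater than 1? Yes.
Verdict: Invertible.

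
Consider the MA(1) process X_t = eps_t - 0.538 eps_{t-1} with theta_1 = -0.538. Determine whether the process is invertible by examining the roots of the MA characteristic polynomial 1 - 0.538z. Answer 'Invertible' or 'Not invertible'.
\text{Invertible}

The MA(q) characteristic polynomial is P(z) = 1 - 0.538z.
Invertibility requires all roots to lie outside the unit circle, i.e. |z| > 1 for every root.
This is linear in z: 1 + (-0.538) z = 0  =>  z = -1/(-0.538) = 1.858736,  |z| = 1.858736.
Moduli of all roots: 1.8587.
All moduli strictly greater than 1? Yes.
Verdict: Invertible.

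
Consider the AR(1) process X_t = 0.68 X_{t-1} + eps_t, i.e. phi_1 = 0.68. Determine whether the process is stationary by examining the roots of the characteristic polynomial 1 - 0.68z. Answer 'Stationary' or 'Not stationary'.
\text{Stationary}

The AR(p) characteristic polynomial is P(z) = 1 - 0.68z.
Stationarity requires all roots to lie outside the unit circle, i.e. |z| > 1 for every root.
This is linear in z: 1 + (-0.68) z = 0  =>  z = -1/(-0.68) = 1.470588,  |z| = 1.470588.
Moduli of all roots: 1.4706.
All moduli strictly greater than 1? Yes.
Verdict: Stationary.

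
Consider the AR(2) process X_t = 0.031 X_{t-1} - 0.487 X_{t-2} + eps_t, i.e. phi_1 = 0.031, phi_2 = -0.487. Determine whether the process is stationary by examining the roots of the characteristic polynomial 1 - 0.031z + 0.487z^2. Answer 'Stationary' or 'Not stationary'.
\text{Stationary}

The AR(p) characteristic polynomial is P(z) = 1 - 0.031z + 0.487z^2.
Stationarity requires all roots to lie outside the unit circle, i.e. |z| > 1 for every root.
Set 1 + (-0.031) z + (0.487) z^2 = 0, i.e. a z^2 + b z + c = 0 with a = 0.487, b = -0.031, c = 1.
Discriminant D = b^2 - 4ac = (-0.031)^2 - 4*(0.487)*1 = 0.000961 - (1.948) = -1.947039.
D < 0, so the roots are the complex-conjugate pair z = (-b +/- i sqrt(-D)) / (2a) = 0.0318 +/- 1.4326i.
For a conjugate pair |z|^2 = z * conj(z) = (product of roots) = c/a = 1/(0.487) = 2.053388, so |z| = sqrt(2.053388) = 1.433 for both roots.
Moduli of all roots: 1.4330, 1.4330.
All moduli strictly greater than 1? Yes.
Verdict: Stationary.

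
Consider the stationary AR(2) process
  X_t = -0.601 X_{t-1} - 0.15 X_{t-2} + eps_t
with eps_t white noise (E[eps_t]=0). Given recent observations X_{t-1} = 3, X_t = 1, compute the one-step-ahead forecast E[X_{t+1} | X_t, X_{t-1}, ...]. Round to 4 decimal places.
E[X_{t+1} \mid \mathcal F_t] = -1.0510

For an AR(p) model X_t = c + sum_i phi_i X_{t-i} + eps_t, the
one-step-ahead conditional mean is
  E[X_{t+1} | X_t, ...] = c + sum_i phi_i X_{t+1-i}.
Substitute known values:
  E[X_{t+1} | ...] = (-0.601) * (1) + (-0.15) * (3)
                   = -1.0510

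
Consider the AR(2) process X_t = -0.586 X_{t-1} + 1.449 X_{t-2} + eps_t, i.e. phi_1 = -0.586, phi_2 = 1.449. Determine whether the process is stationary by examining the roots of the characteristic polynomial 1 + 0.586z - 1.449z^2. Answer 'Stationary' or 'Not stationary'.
\text{Not stationary}

The AR(p) characteristic polynomial is P(z) = 1 + 0.586z - 1.449z^2.
Stationarity requires all roots to lie outside the unit circle, i.e. |z| > 1 for every root.
Set 1 + (0.586) z + (-1.449) z^2 = 0, i.e. a z^2 + b z + c = 0 with a = -1.449, b = 0.586, c = 1.
Discriminant D = b^2 - 4ac = (0.586)^2 - 4*(-1.449)*1 = 0.343396 - (-5.796) = 6.139396.
D >= 0, so the roots are real: z = (-b +/- sqrt(D)) / (2a) = (-0.586 +/- 2.47778) / (-2.898).
  z_1 = (-0.586 + 2.47778) / (-2.898) = -0.6528,   |z_1| = 0.6528.
  z_2 = (-0.586 - 2.47778) / (-2.898) = 1.0572,   |z_2| = 1.0572.
Moduli of all roots: 0.6528, 1.0572.
All moduli strictly greater than 1? No.
Verdict: Not stationary.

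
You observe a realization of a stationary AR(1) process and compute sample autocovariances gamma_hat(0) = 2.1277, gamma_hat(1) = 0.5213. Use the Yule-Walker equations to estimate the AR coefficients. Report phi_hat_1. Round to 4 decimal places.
\hat\phi_{1} = 0.2450

The Yule-Walker equations for an AR(p) process read, in matrix form,
  Gamma_p phi = r_p,   with   (Gamma_p)_{ij} = gamma(|i - j|),
                       (r_p)_i = gamma(i),   i,j = 1..p.
Substitute the sample gammas (Toeplitz matrix and right-hand side of size 1):
  Gamma_p = [[2.1277]]
  r_p     = [0.5213]
With p = 1 this is the single equation gamma(0) phi_1 = gamma(1):
  phi_hat_1 = gamma(1) / gamma(0) = 0.5213 / 2.1277 = 0.2450.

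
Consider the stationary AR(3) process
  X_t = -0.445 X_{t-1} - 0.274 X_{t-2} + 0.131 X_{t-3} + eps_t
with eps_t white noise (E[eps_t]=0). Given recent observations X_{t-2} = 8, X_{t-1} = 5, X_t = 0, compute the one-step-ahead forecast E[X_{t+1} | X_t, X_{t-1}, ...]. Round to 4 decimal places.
E[X_{t+1} \mid \mathcal F_t] = -0.3220

For an AR(p) model X_t = c + sum_i phi_i X_{t-i} + eps_t, the
one-step-ahead conditional mean is
  E[X_{t+1} | X_t, ...] = c + sum_i phi_i X_{t+1-i}.
Substitute known values:
  E[X_{t+1} | ...] = (-0.445) * (0) + (-0.274) * (5) + (0.131) * (8)
                   = -0.3220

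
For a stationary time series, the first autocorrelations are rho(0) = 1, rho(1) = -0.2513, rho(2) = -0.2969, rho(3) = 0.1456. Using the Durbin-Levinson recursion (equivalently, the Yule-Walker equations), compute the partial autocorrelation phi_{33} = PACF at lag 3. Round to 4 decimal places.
\phi_{33} = -0.0680

The PACF at lag k is phi_{kk}, the last component of the solution
to the Yule-Walker system G_k phi = r_k where
  (G_k)_{ij} = rho(|i - j|), (r_k)_i = rho(i), i,j = 1..k.
Equivalently, Durbin-Levinson gives phi_{kk} iteratively:
  phi_{11} = rho(1)
  phi_{kk} = [rho(k) - sum_{j=1..k-1} phi_{k-1,j} rho(k-j)]
            / [1 - sum_{j=1..k-1} phi_{k-1,j} rho(j)],
  phi_{k,j} = phi_{k-1,j} - phi_{kk} phi_{k-1,k-j},  j = 1..k-1.
Step k = 1:
  phi_11 = rho(1) = -0.2513.
Step k = 2:
  phi_22 = [rho(2) - phi_11 rho(1)] / [1 - phi_11 rho(1)] = [-0.2969 - (-0.2513)(-0.2513)] / [1 - (-0.2513)(-0.2513)]
         = -0.36005169 / 0.93684831 = -0.384322.
  Update: phi_21 = phi_11 - phi_22 phi_11 = -0.2513 - (-0.384322)(-0.2513) = -0.34788.
Step k = 3:
  phi_33 = [rho(3) - phi_21 rho(2) - phi_22 rho(1)] / [1 - phi_21 rho(1) - phi_22 rho(2)]
    numerator   = 0.1456 - (-0.34788)(-0.2969) - (-0.384322)(-0.2513) = -0.05426582
    denominator = 1 - (-0.34788)(-0.2513) - (-0.384322)(-0.2969) = 0.79847242
  phi_33 = -0.05426582 / 0.79847242 = -0.068.
Therefore phi_{33} = -0.0680.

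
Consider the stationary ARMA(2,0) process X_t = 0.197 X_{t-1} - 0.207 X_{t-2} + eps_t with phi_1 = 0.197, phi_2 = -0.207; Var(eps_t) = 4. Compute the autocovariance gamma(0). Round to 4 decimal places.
\gamma(0) = 4.2934

Multiply the model equation by X_{t-k} and take expectations. With theta_0 = psi_0 = 1 and psi_j the MA(infinity) weights, this gives
  gamma(k) - sum_i phi_i gamma(k-i) = c_k,
  c_k = sigma^2 * sum_{j=k..q} theta_j psi_{j-k}   (c_k = 0 for k > q),
using gamma(-m) = gamma(m).
Pure AR (q = 0): c_0 = sigma^2 = 4, c_k = 0 for k >= 1.
Equations for k = 0, 1, 2 (AR order 2, c_2 = 0):
  (E0) gamma(0) = phi_1 gamma(1) + phi_2 gamma(2) + c_0
  (E1) gamma(1) = phi_1 gamma(0) + phi_2 gamma(1) + c_1
  (E2) gamma(2) = phi_1 gamma(1) + phi_2 gamma(0)
From (E1): gamma(1) = A gamma(0) + B with
  A = phi_1 / (1 - phi_2) = 0.197 / 1.207 = 0.163215,   B = c_1 / (1 - phi_2) = 0 / 1.207 = 0.
Insert (E2) into (E0): gamma(0) (1 - phi_2^2) = phi_1 (1 + phi_2) gamma(1) + c_0.
  phi_1 (1 + phi_2) = (0.197)(0.793) = 0.156221,   1 - phi_2^2 = 0.957151.
Replace gamma(1) by A gamma(0) + B and collect gamma(0):
  gamma(0) [0.957151 - (0.156221)(0.163215)] = c_0 = 4
  gamma(0) * 0.931653 = 4
  gamma(0) = 4 / 0.931653 = 4.293442.
Therefore gamma(0) = 4.2934 (to 4 decimal places).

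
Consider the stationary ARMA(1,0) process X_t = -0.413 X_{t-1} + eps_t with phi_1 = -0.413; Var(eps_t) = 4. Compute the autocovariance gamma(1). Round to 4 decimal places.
\gamma(1) = -1.9917

Multiply the model equation by X_{t-k} and take expectations. With theta_0 = psi_0 = 1 and psi_j the MA(infinity) weights, this gives
  gamma(k) - sum_i phi_i gamma(k-i) = c_k,
  c_k = sigma^2 * sum_{j=k..q} theta_j psi_{j-k}   (c_k = 0 for k > q),
using gamma(-m) = gamma(m).
Pure AR (q = 0): c_0 = sigma^2 = 4, c_k = 0 for k >= 1.
Equations for k = 0 and k = 1 (AR order 1):
  gamma(0) = phi_1 gamma(1) + c_0
  gamma(1) = phi_1 gamma(0) + c_1
Substituting the second into the first: gamma(0) (1 - phi_1^2) = c_0 + phi_1 c_1, so
  gamma(0) = c_0 / (1 - phi_1^2) = 4 / (1 - (-0.413)^2) = 4 / 0.829431 = 4.822583.
  gamma(1) = phi_1 gamma(0) = (-0.413)(4.822583) = -1.991727.
Therefore gamma(1) = -1.9917 (to 4 decimal places).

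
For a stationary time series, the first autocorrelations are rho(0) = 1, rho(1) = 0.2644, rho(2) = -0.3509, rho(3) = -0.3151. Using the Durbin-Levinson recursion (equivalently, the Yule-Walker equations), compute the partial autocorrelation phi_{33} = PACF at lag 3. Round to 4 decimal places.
\phi_{33} = -0.0821

The PACF at lag k is phi_{kk}, the last component of the solution
to the Yule-Walker system G_k phi = r_k where
  (G_k)_{ij} = rho(|i - j|), (r_k)_i = rho(i), i,j = 1..k.
Equivalently, Durbin-Levinson gives phi_{kk} iteratively:
  phi_{11} = rho(1)
  phi_{kk} = [rho(k) - sum_{j=1..k-1} phi_{k-1,j} rho(k-j)]
            / [1 - sum_{j=1..k-1} phi_{k-1,j} rho(j)],
  phi_{k,j} = phi_{k-1,j} - phi_{kk} phi_{k-1,k-j},  j = 1..k-1.
Step k = 1:
  phi_11 = rho(1) = 0.2644.
Step k = 2:
  phi_22 = [rho(2) - phi_11 rho(1)] / [1 - phi_11 rho(1)] = [-0.3509 - (0.2644)(0.2644)] / [1 - (0.2644)(0.2644)]
         = -0.42080736 / 0.93009264 = -0.452436.
  Update: phi_21 = phi_11 - phi_22 phi_11 = 0.2644 - (-0.452436)(0.2644) = 0.384024.
Step k = 3:
  phi_33 = [rho(3) - phi_21 rho(2) - phi_22 rho(1)] / [1 - phi_21 rho(1) - phi_22 rho(2)]
    numerator   = -0.3151 - (0.384024)(-0.3509) - (-0.452436)(0.2644) = -0.06072189
    denominator = 1 - (0.384024)(0.2644) - (-0.452436)(-0.3509) = 0.73970426
  phi_33 = -0.06072189 / 0.73970426 = -0.0821.
Therefore phi_{33} = -0.0821.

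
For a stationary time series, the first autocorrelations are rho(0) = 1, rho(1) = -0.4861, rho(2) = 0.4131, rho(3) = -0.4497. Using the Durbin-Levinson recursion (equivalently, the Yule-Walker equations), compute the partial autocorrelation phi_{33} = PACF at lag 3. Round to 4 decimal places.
\phi_{33} = -0.2530

The PACF at lag k is phi_{kk}, the last component of the solution
to the Yule-Walker system G_k phi = r_k where
  (G_k)_{ij} = rho(|i - j|), (r_k)_i = rho(i), i,j = 1..k.
Equivalently, Durbin-Levinson gives phi_{kk} iteratively:
  phi_{11} = rho(1)
  phi_{kk} = [rho(k) - sum_{j=1..k-1} phi_{k-1,j} rho(k-j)]
            / [1 - sum_{j=1..k-1} phi_{k-1,j} rho(j)],
  phi_{k,j} = phi_{k-1,j} - phi_{kk} phi_{k-1,k-j},  j = 1..k-1.
Step k = 1:
  phi_11 = rho(1) = -0.4861.
Step k = 2:
  phi_22 = [rho(2) - phi_11 rho(1)] / [1 - phi_11 rho(1)] = [0.4131 - (-0.4861)(-0.4861)] / [1 - (-0.4861)(-0.4861)]
         = 0.17680679 / 0.76370679 = 0.231511.
  Update: phi_21 = phi_11 - phi_22 phi_11 = -0.4861 - (0.231511)(-0.4861) = -0.373562.
Step k = 3:
  phi_33 = [rho(3) - phi_21 rho(2) - phi_22 rho(1)] / [1 - phi_21 rho(1) - phi_22 rho(2)]
    numerator   = -0.4497 - (-0.373562)(0.4131) - (0.231511)(-0.4861) = -0.18284373
    denominator = 1 - (-0.373562)(-0.4861) - (0.231511)(0.4131) = 0.72277401
  phi_33 = -0.18284373 / 0.72277401 = -0.253.
Therefore phi_{33} = -0.2530.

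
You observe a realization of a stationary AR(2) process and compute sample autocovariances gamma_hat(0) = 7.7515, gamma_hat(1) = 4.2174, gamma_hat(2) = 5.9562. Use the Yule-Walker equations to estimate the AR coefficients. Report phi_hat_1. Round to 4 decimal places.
\hat\phi_{1} = 0.1790

The Yule-Walker equations for an AR(p) process read, in matrix form,
  Gamma_p phi = r_p,   with   (Gamma_p)_{ij} = gamma(|i - j|),
                       (r_p)_i = gamma(i),   i,j = 1..p.
Substitute the sample gammas (Toeplitz matrix and right-hand side of size 2):
  Gamma_p = [[7.7515, 4.2174], [4.2174, 7.7515]]
  r_p     = [4.2174, 5.9562]
Written out:
  7.7515 phi_1 + 4.2174 phi_2 = 4.2174
  4.2174 phi_1 + 7.7515 phi_2 = 5.9562
Solve by Cramer's rule:
  det = gamma(0)^2 - gamma(1)^2 = (7.7515)^2 - (4.2174)^2 = 60.08575225 - 17.78646276 = 42.29928949
  phi_hat_1 = [gamma(1) gamma(0) - gamma(1) gamma(2)] / det = [(4.2174)(7.7515) - (4.2174)(5.9562)] / 42.29928949 = 7.57149822 / 42.29928949 = 0.179
  phi_hat_2 = [gamma(0) gamma(2) - gamma(1)^2] / det = [(7.7515)(5.9562) - (4.2174)^2] / 42.29928949 = 28.38302154 / 42.29928949 = 0.671
So phi_hat = [0.1790, 0.6710].
Therefore phi_hat_1 = 0.1790.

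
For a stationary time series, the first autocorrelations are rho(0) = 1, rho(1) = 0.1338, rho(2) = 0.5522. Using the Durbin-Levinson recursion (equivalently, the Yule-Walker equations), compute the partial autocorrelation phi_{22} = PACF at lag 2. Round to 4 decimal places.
\phi_{22} = 0.5440

The PACF at lag k is phi_{kk}, the last component of the solution
to the Yule-Walker system G_k phi = r_k where
  (G_k)_{ij} = rho(|i - j|), (r_k)_i = rho(i), i,j = 1..k.
Equivalently, Durbin-Levinson gives phi_{kk} iteratively:
  phi_{11} = rho(1)
  phi_{kk} = [rho(k) - sum_{j=1..k-1} phi_{k-1,j} rho(k-j)]
            / [1 - sum_{j=1..k-1} phi_{k-1,j} rho(j)],
  phi_{k,j} = phi_{k-1,j} - phi_{kk} phi_{k-1,k-j},  j = 1..k-1.
Step k = 1:
  phi_11 = rho(1) = 0.1338.
Step k = 2:
  phi_22 = [rho(2) - phi_11 rho(1)] / [1 - phi_11 rho(1)] = [0.5522 - (0.1338)(0.1338)] / [1 - (0.1338)(0.1338)]
         = 0.53429756 / 0.98209756 = 0.544.
Therefore phi_{22} = 0.5440.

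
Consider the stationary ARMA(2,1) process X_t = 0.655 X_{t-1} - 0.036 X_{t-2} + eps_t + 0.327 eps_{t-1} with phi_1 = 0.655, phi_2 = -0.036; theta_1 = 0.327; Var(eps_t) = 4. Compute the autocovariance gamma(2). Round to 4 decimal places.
\gamma(2) = 4.6628

Multiply the model equation by X_{t-k} and take expectations. With theta_0 = psi_0 = 1 and psi_j the MA(infinity) weights, this gives
  gamma(k) - sum_i phi_i gamma(k-i) = c_k,
  c_k = sigma^2 * sum_{j=k..q} theta_j psi_{j-k}   (c_k = 0 for k > q),
using gamma(-m) = gamma(m).
psi-weights needed (psi_j = theta_j + sum_i phi_i psi_{j-i}):
  psi_1 = theta_1 + phi_1 = 0.327 + (0.655) = 0.982
Right-hand sides:
  c_0 = sigma^2 (1 + theta_1 psi_1) = 4 * (1 + (0.327)(0.982)) = 4 * 1.321114 = 5.284456
  c_1 = sigma^2 theta_1 = 4 * (0.327) = 1.308
  c_2 = 0
Equations for k = 0, 1, 2 (AR order 2, c_2 = 0):
  (E0) gamma(0) = phi_1 gamma(1) + phi_2 gamma(2) + c_0
  (E1) gamma(1) = phi_1 gamma(0) + phi_2 gamma(1) + c_1
  (E2) gamma(2) = phi_1 gamma(1) + phi_2 gamma(0)
From (E1): gamma(1) = A gamma(0) + B with
  A = phi_1 / (1 - phi_2) = 0.655 / 1.036 = 0.632239,   B = c_1 / (1 - phi_2) = 1.308 / 1.036 = 1.262548.
Insert (E2) into (E0): gamma(0) (1 - phi_2^2) = phi_1 (1 + phi_2) gamma(1) + c_0.
  phi_1 (1 + phi_2) = (0.655)(0.964) = 0.63142,   1 - phi_2^2 = 0.998704.
Replace gamma(1) by A gamma(0) + B and collect gamma(0):
  gamma(0) [0.998704 - (0.63142)(0.632239)] = (0.63142)(1.262548) + 5.284456
  gamma(0) * 0.599495 = 6.081654
  gamma(0) = 6.081654 / 0.599495 = 10.144622.
  gamma(1) = A gamma(0) + B = (0.632239)(10.144622) + (1.262548) = 7.676378.
  gamma(2) = phi_1 gamma(1) + phi_2 gamma(0) = (0.655)(7.676378) + (-0.036)(10.144622) = 4.662821.
Therefore gamma(2) = 4.6628 (to 4 decimal places).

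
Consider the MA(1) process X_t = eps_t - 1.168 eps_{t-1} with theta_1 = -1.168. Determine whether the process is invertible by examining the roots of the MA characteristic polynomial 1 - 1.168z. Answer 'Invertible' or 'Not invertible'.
\text{Not invertible}

The MA(q) characteristic polynomial is P(z) = 1 - 1.168z.
Invertibility requires all roots to lie outside the unit circle, i.e. |z| > 1 for every root.
This is linear in z: 1 + (-1.168) z = 0  =>  z = -1/(-1.168) = 0.856164,  |z| = 0.856164.
Moduli of all roots: 0.8562.
All moduli strictly greater than 1? No.
Verdict: Not invertible.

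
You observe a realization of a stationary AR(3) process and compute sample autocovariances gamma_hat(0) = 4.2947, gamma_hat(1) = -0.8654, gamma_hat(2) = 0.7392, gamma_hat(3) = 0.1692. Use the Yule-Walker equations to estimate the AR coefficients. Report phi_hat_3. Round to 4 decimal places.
\hat\phi_{3} = 0.1030

The Yule-Walker equations for an AR(p) process read, in matrix form,
  Gamma_p phi = r_p,   with   (Gamma_p)_{ij} = gamma(|i - j|),
                       (r_p)_i = gamma(i),   i,j = 1..p.
Substitute the sample gammas (Toeplitz matrix and right-hand side of size 3):
  Gamma_p = [[4.2947, -0.8654, 0.7392], [-0.8654, 4.2947, -0.8654], [0.7392, -0.8654, 4.2947]]
  r_p     = [-0.8654, 0.7392, 0.1692]
Written out (R1..R3):
  (R1) 4.2947 phi_1 - 0.8654 phi_2 + 0.7392 phi_3 = -0.8654
  (R2) -0.8654 phi_1 + 4.2947 phi_2 - 0.8654 phi_3 = 0.7392
  (R3) 0.7392 phi_1 - 0.8654 phi_2 + 4.2947 phi_3 = 0.1692
Gaussian elimination:
  R2 <- R2 - (-0.8654/4.2947) R1 = R2 - (-0.201504) R1:  4.120318 phi_2 - 0.716448 phi_3 = 0.564818
  R3 <- R3 - (0.7392/4.2947) R1 = R3 - (0.172119) R1:  -0.716448 phi_2 + 4.16747 phi_3 = 0.318152
  R3 <- R3 - (-0.716448/4.120318) R2 = R3 - (-0.173882) R2:  4.042892 phi_3 = 0.416363
Back-substitution:
  phi_hat_3 = 0.416363 / 4.042892 = 0.102987
  phi_hat_2 = (0.564818 - (-0.716448)(0.102987)) / 4.120318 = 0.154989
  phi_hat_1 = (-0.8654 - (-0.8654)(0.154989) - (0.7392)(0.102987)) / 4.2947 = -0.187999
So phi_hat = [-0.1880, 0.1550, 0.1030].
Therefore phi_hat_3 = 0.1030.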